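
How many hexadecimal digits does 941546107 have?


941546107 in base 16 = 381EDA7B
Number of digits = 8

8 digits (base 16)


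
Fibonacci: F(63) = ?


Sequence: 1, 1, 2, 3, 5, 8, 13, 21, 34, 55, 89, 144, 233, 377, 610, 987, 1597, 2584, 4181, 6765, 10946, 17711, 28657, 46368, 75025, 121393, 196418, 317811, 514229, 832040, 1346269, 2178309, 3524578, 5702887, 9227465, 14930352, 24157817, 39088169, 63245986, 102334155, 165580141, 267914296, 433494437, 701408733, 1134903170, 1836311903, 2971215073, 4807526976, 7778742049, 12586269025, 20365011074, 32951280099, 53316291173, 86267571272, 139583862445, 225851433717, 365435296162, 591286729879, 956722026041, 1548008755920, 2504730781961, 4052739537881, 6557470319842
F(63) = 6557470319842


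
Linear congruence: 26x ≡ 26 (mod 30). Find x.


GCD(26, 30) = 2 divides 26
Divide: 13x ≡ 13 (mod 15)
x ≡ 1 (mod 15)


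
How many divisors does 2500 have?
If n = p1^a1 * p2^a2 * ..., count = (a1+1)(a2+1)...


2500 = 2^2 × 5^4
d(2500) = (2+1) × (4+1) = 15

15 divisors


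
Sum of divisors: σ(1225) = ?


Divisors of 1225: 1, 5, 7, 25, 35, 49, 175, 245, 1225
Sum = 1 + 5 + 7 + 25 + 35 + 49 + 175 + 245 + 1225 = 1767

σ(1225) = 1767


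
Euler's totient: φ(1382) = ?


1382 = 2 × 691
Prime factors: 2, 691
φ(1382) = 1382 × (1-1/2) × (1-1/691)
= 1382 × 1/2 × 690/691 = 690

φ(1382) = 690


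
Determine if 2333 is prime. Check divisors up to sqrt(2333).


Check divisors up to sqrt(2333) = 48.3011
No divisors found.
2333 is prime.

Yes, 2333 is prime


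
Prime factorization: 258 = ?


258 / 2 = 129
129 / 3 = 43
43 / 43 = 1
258 = 2 × 3 × 43


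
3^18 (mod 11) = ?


3^1 mod 11 = 3
3^2 mod 11 = 9
3^3 mod 11 = 5
3^4 mod 11 = 4
3^5 mod 11 = 1
3^6 mod 11 = 3
3^7 mod 11 = 9
3^8 mod 11 = 5
3^9 mod 11 = 4
3^10 mod 11 = 1
3^11 mod 11 = 3
3^12 mod 11 = 9
3^13 mod 11 = 5
3^14 mod 11 = 4
3^15 mod 11 = 1
3^16 mod 11 = 3
3^17 mod 11 = 9
3^18 mod 11 = 5


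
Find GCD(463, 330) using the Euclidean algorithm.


463 = 1 * 330 + 133
330 = 2 * 133 + 64
133 = 2 * 64 + 5
64 = 12 * 5 + 4
5 = 1 * 4 + 1
4 = 4 * 1 + 0
GCD = 1


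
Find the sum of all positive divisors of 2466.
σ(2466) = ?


Divisors of 2466: 1, 2, 3, 6, 9, 18, 137, 274, 411, 822, 1233, 2466
Sum = 1 + 2 + 3 + 6 + 9 + 18 + 137 + 274 + 411 + 822 + 1233 + 2466 = 5382

σ(2466) = 5382


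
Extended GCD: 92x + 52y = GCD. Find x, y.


Tabular extended Euclidean (each row: r = 92*s + 52*t):
r=92, s=1, t=0
r=52, s=0, t=1
q=1: r=40, s=1, t=-1   [92*(1) + 52*(-1) = 40]
q=1: r=12, s=-1, t=2   [92*(-1) + 52*(2) = 12]
q=3: r=4, s=4, t=-7   [92*(4) + 52*(-7) = 4]
q=3: r=0, s=-13, t=23   [92*(-13) + 52*(23) = 0]
GCD = 4; from the row with r=4: x=4, y=-7
Check: 92*(4) + 52*(-7) = 368 - 364 = 4

GCD = 4, x = 4, y = -7


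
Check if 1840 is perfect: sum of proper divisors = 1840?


Proper divisors of 1840: 1, 2, 4, 5, 8, 10, 16, 20, 23, 40, 46, 80, 92, 115, 184, 230, 368, 460, 920
Sum = 1 + 2 + 4 + 5 + 8 + 10 + 16 + 20 + 23 + 40 + 46 + 80 + 92 + 115 + 184 + 230 + 368 + 460 + 920 = 2624

No, 1840 is not perfect (2624 ≠ 1840)


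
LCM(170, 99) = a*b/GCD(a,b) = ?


GCD(170, 99) = 1
LCM = 170*99/1 = 16830/1 = 16830

LCM = 16830


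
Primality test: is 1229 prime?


Check divisors up to sqrt(1229) = 35.0571
No divisors found.
1229 is prime.

Yes, 1229 is prime


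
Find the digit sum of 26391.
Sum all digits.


2 + 6 + 3 + 9 + 1 = 21


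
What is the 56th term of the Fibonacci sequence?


Sequence: 1, 1, 2, 3, 5, 8, 13, 21, 34, 55, 89, 144, 233, 377, 610, 987, 1597, 2584, 4181, 6765, 10946, 17711, 28657, 46368, 75025, 121393, 196418, 317811, 514229, 832040, 1346269, 2178309, 3524578, 5702887, 9227465, 14930352, 24157817, 39088169, 63245986, 102334155, 165580141, 267914296, 433494437, 701408733, 1134903170, 1836311903, 2971215073, 4807526976, 7778742049, 12586269025, 20365011074, 32951280099, 53316291173, 86267571272, 139583862445, 225851433717
F(56) = 225851433717


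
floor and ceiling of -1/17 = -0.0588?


-1/17 = -0.0588
floor = -1
ceil = 0

floor = -1, ceil = 0


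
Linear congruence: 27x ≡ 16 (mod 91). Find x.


GCD(27, 91) = 1, unique solution
a^(-1) mod 91 = 27
x = 27 * 16 mod 91 = 68

x ≡ 68 (mod 91)


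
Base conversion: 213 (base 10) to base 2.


213 (base 10) = 213 (decimal)
213 (decimal) = 11010101 (base 2)


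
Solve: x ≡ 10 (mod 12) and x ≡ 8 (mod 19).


M = 12*19 = 228
M1 = M/12 = 19, M2 = M/19 = 12
M1^(-1) mod 12 = 7, M2^(-1) mod 19 = 8
x = 10*19*7 + 8*12*8 = 2098
2098 mod 228 = 46
Check: 46 mod 12 = 10 ✓, 46 mod 19 = 8 ✓

x ≡ 46 (mod 228)


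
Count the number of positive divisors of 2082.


2082 = 2^1 × 3^1 × 347^1
d(2082) = (1+1) × (1+1) × (1+1) = 8

8 divisors


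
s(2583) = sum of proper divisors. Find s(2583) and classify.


Proper divisors: 1, 3, 7, 9, 21, 41, 63, 123, 287, 369, 861
Sum = 1 + 3 + 7 + 9 + 21 + 41 + 63 + 123 + 287 + 369 + 861 = 1785
1785 < 2583 → deficient

s(2583) = 1785 (deficient)


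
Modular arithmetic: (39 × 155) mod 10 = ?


39 × 155 = 6045
6045 mod 10 = 5


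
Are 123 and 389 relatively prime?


Euclidean algorithm:
389 = 3 * 123 + 20
123 = 6 * 20 + 3
20 = 6 * 3 + 2
3 = 1 * 2 + 1
2 = 2 * 1 + 0
GCD(123, 389) = 1

Yes, coprime (GCD = 1)


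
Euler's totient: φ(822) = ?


822 = 2 × 3 × 137
Prime factors: 2, 3, 137
φ(822) = 822 × (1-1/2) × (1-1/3) × (1-1/137)
= 822 × 1/2 × 2/3 × 136/137 = 272

φ(822) = 272


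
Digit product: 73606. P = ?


7 × 3 × 6 × 0 × 6 = 0


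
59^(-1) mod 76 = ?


Use the extended Euclidean algorithm on (76, 59); each row r = 76*s + 59*t:
r=76, s=1, t=0
r=59, s=0, t=1
q=1: r=17, s=1, t=-1   [76*(1) + 59*(-1) = 17]
q=3: r=8, s=-3, t=4   [76*(-3) + 59*(4) = 8]
q=2: r=1, s=7, t=-9   [76*(7) + 59*(-9) = 1]
q=8: r=0, s=-59, t=76   [76*(-59) + 59*(76) = 0]
GCD = 1 with t = -9, so 59*(-9) ≡ 1 (mod 76)
Inverse = -9 mod 76 = 67
Check: 59 * 67 = 3953 ≡ 1 (mod 76)

59^(-1) ≡ 67 (mod 76)


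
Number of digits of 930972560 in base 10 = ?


930972560 has 9 digits in base 10
floor(log10(930972560)) + 1 = floor(8.9689) + 1 = 9

9 digits (base 10)


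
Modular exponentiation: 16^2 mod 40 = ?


16^1 mod 40 = 16
16^2 mod 40 = 16


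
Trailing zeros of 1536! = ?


floor(1536/5) = 307
floor(1536/25) = 61
floor(1536/125) = 12
floor(1536/625) = 2
Total = 382

382 trailing zeros


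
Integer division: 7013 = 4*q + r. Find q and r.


7013 = 4 * 1753 + 1
Check: 7012 + 1 = 7013

q = 1753, r = 1


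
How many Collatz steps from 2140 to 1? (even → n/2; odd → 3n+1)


2140 → 1070 → 535 → 1606 → 803 → 2410 → 1205 → 3616 → 1808 → 904 → 452 → 226 → 113 → 340 → 170 → 85 → 256 → 128 → 64 → 32 → 16 → 8 → 4 → 2 → 1
Total steps = 24

24 steps


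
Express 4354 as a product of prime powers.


4354 / 2 = 2177
2177 / 7 = 311
311 / 311 = 1
4354 = 2 × 7 × 311


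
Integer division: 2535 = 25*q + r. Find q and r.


2535 = 25 * 101 + 10
Check: 2525 + 10 = 2535

q = 101, r = 10


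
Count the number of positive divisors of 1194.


1194 = 2^1 × 3^1 × 199^1
d(1194) = (1+1) × (1+1) × (1+1) = 8

8 divisors


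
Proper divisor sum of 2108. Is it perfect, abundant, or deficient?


Proper divisors: 1, 2, 4, 17, 31, 34, 62, 68, 124, 527, 1054
Sum = 1 + 2 + 4 + 17 + 31 + 34 + 62 + 68 + 124 + 527 + 1054 = 1924
1924 < 2108 → deficient

s(2108) = 1924 (deficient)


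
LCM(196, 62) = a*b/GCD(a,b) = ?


GCD(196, 62) = 2
LCM = 196*62/2 = 12152/2 = 6076

LCM = 6076


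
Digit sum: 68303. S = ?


6 + 8 + 3 + 0 + 3 = 20


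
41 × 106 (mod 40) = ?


41 × 106 = 4346
4346 mod 40 = 26


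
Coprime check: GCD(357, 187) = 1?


Euclidean algorithm:
357 = 1 * 187 + 170
187 = 1 * 170 + 17
170 = 10 * 17 + 0
GCD(357, 187) = 17

No, not coprime (GCD = 17)


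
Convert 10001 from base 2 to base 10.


10001 (base 2) = 17 (decimal)
17 (decimal) = 17 (base 10)


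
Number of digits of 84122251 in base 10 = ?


84122251 has 8 digits in base 10
floor(log10(84122251)) + 1 = floor(7.9249) + 1 = 8

8 digits (base 10)


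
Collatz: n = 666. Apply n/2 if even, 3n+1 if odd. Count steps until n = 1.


666 → 333 → 1000 → 500 → 250 → 125 → 376 → 188 → 94 → 47 → 142 → 71 → 214 → 107 → 322 → 161 → 484 → 242 → 121 → 364 → 182 → 91 → 274 → 137 → 412 → 206 → 103 → 310 → 155 → 466 → 233 → 700 → 350 → 175 → 526 → 263 → 790 → 395 → 1186 → 593 → 1780 → 890 → 445 → 1336 → 668 → 334 → 167 → 502 → 251 → 754 → 377 → 1132 → 566 → 283 → 850 → 425 → 1276 → 638 → 319 → 958 → 479 → 1438 → 719 → 2158 → 1079 → 3238 → 1619 → 4858 → 2429 → 7288 → 3644 → 1822 → 911 → 2734 → 1367 → 4102 → 2051 → 6154 → 3077 → 9232 → 4616 → 2308 → 1154 → 577 → 1732 → 866 → 433 → 1300 → 650 → 325 → 976 → 488 → 244 → 122 → 61 → 184 → 92 → 46 → 23 → 70 → 35 → 106 → 53 → 160 → 80 → 40 → 20 → 10 → 5 → 16 → 8 → 4 → 2 → 1
Total steps = 113

113 steps


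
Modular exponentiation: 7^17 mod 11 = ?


7^1 mod 11 = 7
7^2 mod 11 = 5
7^3 mod 11 = 2
7^4 mod 11 = 3
7^5 mod 11 = 10
7^6 mod 11 = 4
7^7 mod 11 = 6
7^8 mod 11 = 9
7^9 mod 11 = 8
7^10 mod 11 = 1
7^11 mod 11 = 7
7^12 mod 11 = 5
7^13 mod 11 = 2
7^14 mod 11 = 3
7^15 mod 11 = 10
7^16 mod 11 = 4
7^17 mod 11 = 6


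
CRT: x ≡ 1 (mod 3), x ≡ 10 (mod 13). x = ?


M = 3*13 = 39
M1 = M/3 = 13, M2 = M/13 = 3
M1^(-1) mod 3 = 1, M2^(-1) mod 13 = 9
x = 1*13*1 + 10*3*9 = 283
283 mod 39 = 10
Check: 10 mod 3 = 1 ✓, 10 mod 13 = 10 ✓

x ≡ 10 (mod 39)


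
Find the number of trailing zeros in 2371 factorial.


floor(2371/5) = 474
floor(2371/25) = 94
floor(2371/125) = 18
floor(2371/625) = 3
Total = 589

589 trailing zeros


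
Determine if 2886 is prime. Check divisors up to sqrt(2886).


2886 / 2 = 1443 (exact division)
2886 is NOT prime.

No, 2886 is not prime


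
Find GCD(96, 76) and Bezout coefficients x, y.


Tabular extended Euclidean (each row: r = 96*s + 76*t):
r=96, s=1, t=0
r=76, s=0, t=1
q=1: r=20, s=1, t=-1   [96*(1) + 76*(-1) = 20]
q=3: r=16, s=-3, t=4   [96*(-3) + 76*(4) = 16]
q=1: r=4, s=4, t=-5   [96*(4) + 76*(-5) = 4]
q=4: r=0, s=-19, t=24   [96*(-19) + 76*(24) = 0]
GCD = 4; from the row with r=4: x=4, y=-5
Check: 96*(4) + 76*(-5) = 384 - 380 = 4

GCD = 4, x = 4, y = -5


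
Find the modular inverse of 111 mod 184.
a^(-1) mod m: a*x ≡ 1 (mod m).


Use the extended Euclidean algorithm on (184, 111); each row r = 184*s + 111*t:
r=184, s=1, t=0
r=111, s=0, t=1
q=1: r=73, s=1, t=-1   [184*(1) + 111*(-1) = 73]
q=1: r=38, s=-1, t=2   [184*(-1) + 111*(2) = 38]
q=1: r=35, s=2, t=-3   [184*(2) + 111*(-3) = 35]
q=1: r=3, s=-3, t=5   [184*(-3) + 111*(5) = 3]
q=11: r=2, s=35, t=-58   [184*(35) + 111*(-58) = 2]
q=1: r=1, s=-38, t=63   [184*(-38) + 111*(63) = 1]
q=2: r=0, s=111, t=-184   [184*(111) + 111*(-184) = 0]
GCD = 1 with t = 63, so 111*(63) ≡ 1 (mod 184)
Inverse = 63 mod 184 = 63
Check: 111 * 63 = 6993 ≡ 1 (mod 184)

111^(-1) ≡ 63 (mod 184)


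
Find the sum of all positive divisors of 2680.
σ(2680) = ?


Divisors of 2680: 1, 2, 4, 5, 8, 10, 20, 40, 67, 134, 268, 335, 536, 670, 1340, 2680
Sum = 1 + 2 + 4 + 5 + 8 + 10 + 20 + 40 + 67 + 134 + 268 + 335 + 536 + 670 + 1340 + 2680 = 6120

σ(2680) = 6120


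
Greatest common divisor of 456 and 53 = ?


456 = 8 * 53 + 32
53 = 1 * 32 + 21
32 = 1 * 21 + 11
21 = 1 * 11 + 10
11 = 1 * 10 + 1
10 = 10 * 1 + 0
GCD = 1


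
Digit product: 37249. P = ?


3 × 7 × 2 × 4 × 9 = 1512


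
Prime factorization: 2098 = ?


2098 / 2 = 1049
1049 / 1049 = 1
2098 = 2 × 1049


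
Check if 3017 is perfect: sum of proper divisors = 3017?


Proper divisors of 3017: 1, 7, 431
Sum = 1 + 7 + 431 = 439

No, 3017 is not perfect (439 ≠ 3017)


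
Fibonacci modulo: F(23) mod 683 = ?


F(k) mod 683 for k=1..23:
1, 1, 2, 3, 5, 8, 13, 21, 34, 55, 89, 144, 233, 377, 610, 304, 231, 535, 83, 618, 18, 636, 654
F(23) mod 683 = 654


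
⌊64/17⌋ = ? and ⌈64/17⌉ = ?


64/17 = 3.7647
floor = 3
ceil = 4

floor = 3, ceil = 4


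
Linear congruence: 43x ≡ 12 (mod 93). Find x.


GCD(43, 93) = 1, unique solution
a^(-1) mod 93 = 13
x = 13 * 12 mod 93 = 63

x ≡ 63 (mod 93)


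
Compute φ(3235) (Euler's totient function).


3235 = 5 × 647
Prime factors: 5, 647
φ(3235) = 3235 × (1-1/5) × (1-1/647)
= 3235 × 4/5 × 646/647 = 2584

φ(3235) = 2584


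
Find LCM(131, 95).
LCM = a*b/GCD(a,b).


GCD(131, 95) = 1
LCM = 131*95/1 = 12445/1 = 12445

LCM = 12445


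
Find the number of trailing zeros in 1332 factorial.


floor(1332/5) = 266
floor(1332/25) = 53
floor(1332/125) = 10
floor(1332/625) = 2
Total = 331

331 trailing zeros


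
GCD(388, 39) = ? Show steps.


388 = 9 * 39 + 37
39 = 1 * 37 + 2
37 = 18 * 2 + 1
2 = 2 * 1 + 0
GCD = 1


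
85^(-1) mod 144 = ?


Use the extended Euclidean algorithm on (144, 85); each row r = 144*s + 85*t:
r=144, s=1, t=0
r=85, s=0, t=1
q=1: r=59, s=1, t=-1   [144*(1) + 85*(-1) = 59]
q=1: r=26, s=-1, t=2   [144*(-1) + 85*(2) = 26]
q=2: r=7, s=3, t=-5   [144*(3) + 85*(-5) = 7]
q=3: r=5, s=-10, t=17   [144*(-10) + 85*(17) = 5]
q=1: r=2, s=13, t=-22   [144*(13) + 85*(-22) = 2]
q=2: r=1, s=-36, t=61   [144*(-36) + 85*(61) = 1]
q=2: r=0, s=85, t=-144   [144*(85) + 85*(-144) = 0]
GCD = 1 with t = 61, so 85*(61) ≡ 1 (mod 144)
Inverse = 61 mod 144 = 61
Check: 85 * 61 = 5185 ≡ 1 (mod 144)

85^(-1) ≡ 61 (mod 144)


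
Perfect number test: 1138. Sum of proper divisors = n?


Proper divisors of 1138: 1, 2, 569
Sum = 1 + 2 + 569 = 572

No, 1138 is not perfect (572 ≠ 1138)


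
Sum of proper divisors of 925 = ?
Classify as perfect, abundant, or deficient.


Proper divisors: 1, 5, 25, 37, 185
Sum = 1 + 5 + 25 + 37 + 185 = 253
253 < 925 → deficient

s(925) = 253 (deficient)


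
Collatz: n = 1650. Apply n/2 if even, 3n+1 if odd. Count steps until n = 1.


1650 → 825 → 2476 → 1238 → 619 → 1858 → 929 → 2788 → 1394 → 697 → 2092 → 1046 → 523 → 1570 → 785 → 2356 → 1178 → 589 → 1768 → 884 → 442 → 221 → 664 → 332 → 166 → 83 → 250 → 125 → 376 → 188 → 94 → 47 → 142 → 71 → 214 → 107 → 322 → 161 → 484 → 242 → 121 → 364 → 182 → 91 → 274 → 137 → 412 → 206 → 103 → 310 → 155 → 466 → 233 → 700 → 350 → 175 → 526 → 263 → 790 → 395 → 1186 → 593 → 1780 → 890 → 445 → 1336 → 668 → 334 → 167 → 502 → 251 → 754 → 377 → 1132 → 566 → 283 → 850 → 425 → 1276 → 638 → 319 → 958 → 479 → 1438 → 719 → 2158 → 1079 → 3238 → 1619 → 4858 → 2429 → 7288 → 3644 → 1822 → 911 → 2734 → 1367 → 4102 → 2051 → 6154 → 3077 → 9232 → 4616 → 2308 → 1154 → 577 → 1732 → 866 → 433 → 1300 → 650 → 325 → 976 → 488 → 244 → 122 → 61 → 184 → 92 → 46 → 23 → 70 → 35 → 106 → 53 → 160 → 80 → 40 → 20 → 10 → 5 → 16 → 8 → 4 → 2 → 1
Total steps = 135

135 steps


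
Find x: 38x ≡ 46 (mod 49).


GCD(38, 49) = 1, unique solution
a^(-1) mod 49 = 40
x = 40 * 46 mod 49 = 27

x ≡ 27 (mod 49)


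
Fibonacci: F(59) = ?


Sequence: 1, 1, 2, 3, 5, 8, 13, 21, 34, 55, 89, 144, 233, 377, 610, 987, 1597, 2584, 4181, 6765, 10946, 17711, 28657, 46368, 75025, 121393, 196418, 317811, 514229, 832040, 1346269, 2178309, 3524578, 5702887, 9227465, 14930352, 24157817, 39088169, 63245986, 102334155, 165580141, 267914296, 433494437, 701408733, 1134903170, 1836311903, 2971215073, 4807526976, 7778742049, 12586269025, 20365011074, 32951280099, 53316291173, 86267571272, 139583862445, 225851433717, 365435296162, 591286729879, 956722026041
F(59) = 956722026041


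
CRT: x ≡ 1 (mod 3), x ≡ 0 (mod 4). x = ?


M = 3*4 = 12
M1 = M/3 = 4, M2 = M/4 = 3
M1^(-1) mod 3 = 1, M2^(-1) mod 4 = 3
x = 1*4*1 + 0*3*3 = 4
4 mod 12 = 4
Check: 4 mod 3 = 1 ✓, 4 mod 4 = 0 ✓

x ≡ 4 (mod 12)


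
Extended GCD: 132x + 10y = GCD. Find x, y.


Tabular extended Euclidean (each row: r = 132*s + 10*t):
r=132, s=1, t=0
r=10, s=0, t=1
q=13: r=2, s=1, t=-13   [132*(1) + 10*(-13) = 2]
q=5: r=0, s=-5, t=66   [132*(-5) + 10*(66) = 0]
GCD = 2; from the row with r=2: x=1, y=-13
Check: 132*(1) + 10*(-13) = 132 - 130 = 2

GCD = 2, x = 1, y = -13


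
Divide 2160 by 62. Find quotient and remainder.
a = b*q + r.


2160 = 62 * 34 + 52
Check: 2108 + 52 = 2160

q = 34, r = 52


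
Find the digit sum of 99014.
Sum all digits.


9 + 9 + 0 + 1 + 4 = 23


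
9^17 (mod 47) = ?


9^1 mod 47 = 9
9^2 mod 47 = 34
9^3 mod 47 = 24
9^4 mod 47 = 28
9^5 mod 47 = 17
9^6 mod 47 = 12
9^7 mod 47 = 14
9^8 mod 47 = 32
9^9 mod 47 = 6
9^10 mod 47 = 7
9^11 mod 47 = 16
9^12 mod 47 = 3
9^13 mod 47 = 27
9^14 mod 47 = 8
9^15 mod 47 = 25
9^16 mod 47 = 37
9^17 mod 47 = 4


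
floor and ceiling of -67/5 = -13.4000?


-67/5 = -13.4000
floor = -14
ceil = -13

floor = -14, ceil = -13


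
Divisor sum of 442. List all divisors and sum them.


Divisors of 442: 1, 2, 13, 17, 26, 34, 221, 442
Sum = 1 + 2 + 13 + 17 + 26 + 34 + 221 + 442 = 756

σ(442) = 756


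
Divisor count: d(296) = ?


296 = 2^3 × 37^1
d(296) = (3+1) × (1+1) = 8

8 divisors


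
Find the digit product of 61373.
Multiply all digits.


6 × 1 × 3 × 7 × 3 = 378


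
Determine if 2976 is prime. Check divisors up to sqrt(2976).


2976 / 2 = 1488 (exact division)
2976 is NOT prime.

No, 2976 is not prime


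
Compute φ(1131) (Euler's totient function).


1131 = 3 × 13 × 29
Prime factors: 3, 13, 29
φ(1131) = 1131 × (1-1/3) × (1-1/13) × (1-1/29)
= 1131 × 2/3 × 12/13 × 28/29 = 672

φ(1131) = 672


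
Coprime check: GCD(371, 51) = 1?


Euclidean algorithm:
371 = 7 * 51 + 14
51 = 3 * 14 + 9
14 = 1 * 9 + 5
9 = 1 * 5 + 4
5 = 1 * 4 + 1
4 = 4 * 1 + 0
GCD(371, 51) = 1

Yes, coprime (GCD = 1)


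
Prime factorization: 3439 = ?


3439 / 19 = 181
181 / 181 = 1
3439 = 19 × 181


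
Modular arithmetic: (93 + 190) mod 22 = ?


93 + 190 = 283
283 mod 22 = 19


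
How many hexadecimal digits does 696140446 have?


696140446 in base 16 = 297E429E
Number of digits = 8

8 digits (base 16)


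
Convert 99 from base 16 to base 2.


99 (base 16) = 153 (decimal)
153 (decimal) = 10011001 (base 2)


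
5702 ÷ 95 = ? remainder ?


5702 = 95 * 60 + 2
Check: 5700 + 2 = 5702

q = 60, r = 2


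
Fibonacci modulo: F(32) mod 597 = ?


F(k) mod 597 for k=1..32:
1, 1, 2, 3, 5, 8, 13, 21, 34, 55, 89, 144, 233, 377, 13, 390, 403, 196, 2, 198, 200, 398, 1, 399, 400, 202, 5, 207, 212, 419, 34, 453
F(32) mod 597 = 453


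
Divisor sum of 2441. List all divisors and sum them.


Divisors of 2441: 1, 2441
Sum = 1 + 2441 = 2442

σ(2441) = 2442


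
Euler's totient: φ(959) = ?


959 = 7 × 137
Prime factors: 7, 137
φ(959) = 959 × (1-1/7) × (1-1/137)
= 959 × 6/7 × 136/137 = 816

φ(959) = 816


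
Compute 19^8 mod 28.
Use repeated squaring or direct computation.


19^1 mod 28 = 19
19^2 mod 28 = 25
19^3 mod 28 = 27
19^4 mod 28 = 9
19^5 mod 28 = 3
19^6 mod 28 = 1
19^7 mod 28 = 19
19^8 mod 28 = 25


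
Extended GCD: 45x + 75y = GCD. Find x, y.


Tabular extended Euclidean (each row: r = 45*s + 75*t):
r=45, s=1, t=0
r=75, s=0, t=1
q=0: r=45, s=1, t=0   [45*(1) + 75*(0) = 45]
q=1: r=30, s=-1, t=1   [45*(-1) + 75*(1) = 30]
q=1: r=15, s=2, t=-1   [45*(2) + 75*(-1) = 15]
q=2: r=0, s=-5, t=3   [45*(-5) + 75*(3) = 0]
GCD = 15; from the row with r=15: x=2, y=-1
Check: 45*(2) + 75*(-1) = 90 - 75 = 15

GCD = 15, x = 2, y = -1


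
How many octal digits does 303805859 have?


303805859 in base 8 = 2206732643
Number of digits = 10

10 digits (base 8)


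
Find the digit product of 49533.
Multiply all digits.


4 × 9 × 5 × 3 × 3 = 1620


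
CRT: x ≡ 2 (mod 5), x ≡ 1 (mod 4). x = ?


M = 5*4 = 20
M1 = M/5 = 4, M2 = M/4 = 5
M1^(-1) mod 5 = 4, M2^(-1) mod 4 = 1
x = 2*4*4 + 1*5*1 = 37
37 mod 20 = 17
Check: 17 mod 5 = 2 ✓, 17 mod 4 = 1 ✓

x ≡ 17 (mod 20)


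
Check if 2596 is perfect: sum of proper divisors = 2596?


Proper divisors of 2596: 1, 2, 4, 11, 22, 44, 59, 118, 236, 649, 1298
Sum = 1 + 2 + 4 + 11 + 22 + 44 + 59 + 118 + 236 + 649 + 1298 = 2444

No, 2596 is not perfect (2444 ≠ 2596)


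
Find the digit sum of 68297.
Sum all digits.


6 + 8 + 2 + 9 + 7 = 32


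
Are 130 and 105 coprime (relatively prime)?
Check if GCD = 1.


Euclidean algorithm:
130 = 1 * 105 + 25
105 = 4 * 25 + 5
25 = 5 * 5 + 0
GCD(130, 105) = 5

No, not coprime (GCD = 5)


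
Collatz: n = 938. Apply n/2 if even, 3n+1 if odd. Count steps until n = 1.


938 → 469 → 1408 → 704 → 352 → 176 → 88 → 44 → 22 → 11 → 34 → 17 → 52 → 26 → 13 → 40 → 20 → 10 → 5 → 16 → 8 → 4 → 2 → 1
Total steps = 23

23 steps


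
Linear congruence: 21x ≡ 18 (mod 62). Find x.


GCD(21, 62) = 1, unique solution
a^(-1) mod 62 = 3
x = 3 * 18 mod 62 = 54

x ≡ 54 (mod 62)


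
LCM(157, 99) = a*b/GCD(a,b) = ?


GCD(157, 99) = 1
LCM = 157*99/1 = 15543/1 = 15543

LCM = 15543


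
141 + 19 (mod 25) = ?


141 + 19 = 160
160 mod 25 = 10


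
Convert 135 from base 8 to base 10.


135 (base 8) = 93 (decimal)
93 (decimal) = 93 (base 10)


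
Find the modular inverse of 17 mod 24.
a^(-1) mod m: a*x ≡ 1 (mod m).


Use the extended Euclidean algorithm on (24, 17); each row r = 24*s + 17*t:
r=24, s=1, t=0
r=17, s=0, t=1
q=1: r=7, s=1, t=-1   [24*(1) + 17*(-1) = 7]
q=2: r=3, s=-2, t=3   [24*(-2) + 17*(3) = 3]
q=2: r=1, s=5, t=-7   [24*(5) + 17*(-7) = 1]
q=3: r=0, s=-17, t=24   [24*(-17) + 17*(24) = 0]
GCD = 1 with t = -7, so 17*(-7) ≡ 1 (mod 24)
Inverse = -7 mod 24 = 17
Check: 17 * 17 = 289 ≡ 1 (mod 24)

17^(-1) ≡ 17 (mod 24)


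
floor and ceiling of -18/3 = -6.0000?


-18/3 = -6.0000
floor = -6
ceil = -6

floor = -6, ceil = -6


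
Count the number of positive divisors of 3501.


3501 = 3^2 × 389^1
d(3501) = (2+1) × (1+1) = 6

6 divisors


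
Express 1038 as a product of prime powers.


1038 / 2 = 519
519 / 3 = 173
173 / 173 = 1
1038 = 2 × 3 × 173


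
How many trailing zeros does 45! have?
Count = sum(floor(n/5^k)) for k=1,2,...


floor(45/5) = 9
floor(45/25) = 1
Total = 10

10 trailing zeros


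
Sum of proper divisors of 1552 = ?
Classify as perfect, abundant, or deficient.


Proper divisors: 1, 2, 4, 8, 16, 97, 194, 388, 776
Sum = 1 + 2 + 4 + 8 + 16 + 97 + 194 + 388 + 776 = 1486
1486 < 1552 → deficient

s(1552) = 1486 (deficient)


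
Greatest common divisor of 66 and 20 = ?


66 = 3 * 20 + 6
20 = 3 * 6 + 2
6 = 3 * 2 + 0
GCD = 2


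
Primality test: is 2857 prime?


Check divisors up to sqrt(2857) = 53.4509
No divisors found.
2857 is prime.

Yes, 2857 is prime


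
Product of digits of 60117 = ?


6 × 0 × 1 × 1 × 7 = 0


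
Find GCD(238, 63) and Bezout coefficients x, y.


Tabular extended Euclidean (each row: r = 238*s + 63*t):
r=238, s=1, t=0
r=63, s=0, t=1
q=3: r=49, s=1, t=-3   [238*(1) + 63*(-3) = 49]
q=1: r=14, s=-1, t=4   [238*(-1) + 63*(4) = 14]
q=3: r=7, s=4, t=-15   [238*(4) + 63*(-15) = 7]
q=2: r=0, s=-9, t=34   [238*(-9) + 63*(34) = 0]
GCD = 7; from the row with r=7: x=4, y=-15
Check: 238*(4) + 63*(-15) = 952 - 945 = 7

GCD = 7, x = 4, y = -15


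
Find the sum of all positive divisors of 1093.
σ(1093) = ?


Divisors of 1093: 1, 1093
Sum = 1 + 1093 = 1094

σ(1093) = 1094


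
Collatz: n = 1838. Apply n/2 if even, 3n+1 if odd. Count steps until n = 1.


1838 → 919 → 2758 → 1379 → 4138 → 2069 → 6208 → 3104 → 1552 → 776 → 388 → 194 → 97 → 292 → 146 → 73 → 220 → 110 → 55 → 166 → 83 → 250 → 125 → 376 → 188 → 94 → 47 → 142 → 71 → 214 → 107 → 322 → 161 → 484 → 242 → 121 → 364 → 182 → 91 → 274 → 137 → 412 → 206 → 103 → 310 → 155 → 466 → 233 → 700 → 350 → 175 → 526 → 263 → 790 → 395 → 1186 → 593 → 1780 → 890 → 445 → 1336 → 668 → 334 → 167 → 502 → 251 → 754 → 377 → 1132 → 566 → 283 → 850 → 425 → 1276 → 638 → 319 → 958 → 479 → 1438 → 719 → 2158 → 1079 → 3238 → 1619 → 4858 → 2429 → 7288 → 3644 → 1822 → 911 → 2734 → 1367 → 4102 → 2051 → 6154 → 3077 → 9232 → 4616 → 2308 → 1154 → 577 → 1732 → 866 → 433 → 1300 → 650 → 325 → 976 → 488 → 244 → 122 → 61 → 184 → 92 → 46 → 23 → 70 → 35 → 106 → 53 → 160 → 80 → 40 → 20 → 10 → 5 → 16 → 8 → 4 → 2 → 1
Total steps = 130

130 steps


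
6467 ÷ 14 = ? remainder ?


6467 = 14 * 461 + 13
Check: 6454 + 13 = 6467

q = 461, r = 13


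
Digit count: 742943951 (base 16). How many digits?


742943951 in base 16 = 2C486CCF
Number of digits = 8

8 digits (base 16)


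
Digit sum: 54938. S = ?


5 + 4 + 9 + 3 + 8 = 29


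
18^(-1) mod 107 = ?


Use the extended Euclidean algorithm on (107, 18); each row r = 107*s + 18*t:
r=107, s=1, t=0
r=18, s=0, t=1
q=5: r=17, s=1, t=-5   [107*(1) + 18*(-5) = 17]
q=1: r=1, s=-1, t=6   [107*(-1) + 18*(6) = 1]
q=17: r=0, s=18, t=-107   [107*(18) + 18*(-107) = 0]
GCD = 1 with t = 6, so 18*(6) ≡ 1 (mod 107)
Inverse = 6 mod 107 = 6
Check: 18 * 6 = 108 ≡ 1 (mod 107)

18^(-1) ≡ 6 (mod 107)


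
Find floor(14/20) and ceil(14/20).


14/20 = 0.7000
floor = 0
ceil = 1

floor = 0, ceil = 1


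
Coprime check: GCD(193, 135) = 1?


Euclidean algorithm:
193 = 1 * 135 + 58
135 = 2 * 58 + 19
58 = 3 * 19 + 1
19 = 19 * 1 + 0
GCD(193, 135) = 1

Yes, coprime (GCD = 1)


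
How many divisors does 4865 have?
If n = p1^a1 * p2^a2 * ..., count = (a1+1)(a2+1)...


4865 = 5^1 × 7^1 × 139^1
d(4865) = (1+1) × (1+1) × (1+1) = 8

8 divisors


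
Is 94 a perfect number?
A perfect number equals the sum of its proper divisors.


Proper divisors of 94: 1, 2, 47
Sum = 1 + 2 + 47 = 50

No, 94 is not perfect (50 ≠ 94)


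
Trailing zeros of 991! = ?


floor(991/5) = 198
floor(991/25) = 39
floor(991/125) = 7
floor(991/625) = 1
Total = 245

245 trailing zeros


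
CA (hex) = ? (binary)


CA (base 16) = 202 (decimal)
202 (decimal) = 11001010 (base 2)


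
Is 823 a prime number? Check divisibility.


Check divisors up to sqrt(823) = 28.6880
No divisors found.
823 is prime.

Yes, 823 is prime


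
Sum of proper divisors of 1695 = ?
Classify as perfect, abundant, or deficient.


Proper divisors: 1, 3, 5, 15, 113, 339, 565
Sum = 1 + 3 + 5 + 15 + 113 + 339 + 565 = 1041
1041 < 1695 → deficient

s(1695) = 1041 (deficient)


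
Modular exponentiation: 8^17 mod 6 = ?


8^1 mod 6 = 2
8^2 mod 6 = 4
8^3 mod 6 = 2
8^4 mod 6 = 4
8^5 mod 6 = 2
8^6 mod 6 = 4
8^7 mod 6 = 2
8^8 mod 6 = 4
8^9 mod 6 = 2
8^10 mod 6 = 4
8^11 mod 6 = 2
8^12 mod 6 = 4
8^13 mod 6 = 2
8^14 mod 6 = 4
8^15 mod 6 = 2
8^16 mod 6 = 4
8^17 mod 6 = 2


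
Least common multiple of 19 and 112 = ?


GCD(19, 112) = 1
LCM = 19*112/1 = 2128/1 = 2128

LCM = 2128


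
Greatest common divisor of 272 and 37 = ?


272 = 7 * 37 + 13
37 = 2 * 13 + 11
13 = 1 * 11 + 2
11 = 5 * 2 + 1
2 = 2 * 1 + 0
GCD = 1


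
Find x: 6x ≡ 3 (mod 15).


GCD(6, 15) = 3 divides 3
Divide: 2x ≡ 1 (mod 5)
x ≡ 3 (mod 5)


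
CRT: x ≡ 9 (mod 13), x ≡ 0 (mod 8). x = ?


M = 13*8 = 104
M1 = M/13 = 8, M2 = M/8 = 13
M1^(-1) mod 13 = 5, M2^(-1) mod 8 = 5
x = 9*8*5 + 0*13*5 = 360
360 mod 104 = 48
Check: 48 mod 13 = 9 ✓, 48 mod 8 = 0 ✓

x ≡ 48 (mod 104)


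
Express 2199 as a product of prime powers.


2199 / 3 = 733
733 / 733 = 1
2199 = 3 × 733


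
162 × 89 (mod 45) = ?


162 × 89 = 14418
14418 mod 45 = 18


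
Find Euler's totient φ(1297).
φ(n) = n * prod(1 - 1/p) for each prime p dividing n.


1297 = 1297
Prime factors: 1297
φ(1297) = 1297 × (1-1/1297)
= 1297 × 1296/1297 = 1296

φ(1297) = 1296


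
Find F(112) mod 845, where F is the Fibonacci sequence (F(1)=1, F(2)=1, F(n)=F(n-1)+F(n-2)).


F(k) mod 845 for k=1..112:
1, 1, 2, 3, 5, 8, 13, 21, 34, 55, 89, 144, 233, 377, 610, 142, 752, 49, 801, 5, 806, 811, 772, 738, 665, 558, 378, 91, 469, 560, 184, 744, 83, 827, 65, 47, 112, 159, 271, 430, 701, 286, 142, 428, 570, 153, 723, 31, 754, 785, 694, 634, 483, 272, 755, 182, 92, 274, 366, 640, 161, 801, 117, 73, 190, 263, 453, 716, 324, 195, 519, 714, 388, 257, 645, 57, 702, 759, 616, 530, 301, 831, 287, 273, 560, 833, 548, 536, 239, 775, 169, 99, 268, 367, 635, 157, 792, 104, 51, 155, 206, 361, 567, 83, 650, 733, 538, 426, 119, 545, 664, 364
F(112) mod 845 = 364


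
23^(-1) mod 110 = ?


Use the extended Euclidean algorithm on (110, 23); each row r = 110*s + 23*t:
r=110, s=1, t=0
r=23, s=0, t=1
q=4: r=18, s=1, t=-4   [110*(1) + 23*(-4) = 18]
q=1: r=5, s=-1, t=5   [110*(-1) + 23*(5) = 5]
q=3: r=3, s=4, t=-19   [110*(4) + 23*(-19) = 3]
q=1: r=2, s=-5, t=24   [110*(-5) + 23*(24) = 2]
q=1: r=1, s=9, t=-43   [110*(9) + 23*(-43) = 1]
q=2: r=0, s=-23, t=110   [110*(-23) + 23*(110) = 0]
GCD = 1 with t = -43, so 23*(-43) ≡ 1 (mod 110)
Inverse = -43 mod 110 = 67
Check: 23 * 67 = 1541 ≡ 1 (mod 110)

23^(-1) ≡ 67 (mod 110)


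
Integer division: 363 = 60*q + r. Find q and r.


363 = 60 * 6 + 3
Check: 360 + 3 = 363

q = 6, r = 3


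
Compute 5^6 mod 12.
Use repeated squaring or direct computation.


5^1 mod 12 = 5
5^2 mod 12 = 1
5^3 mod 12 = 5
5^4 mod 12 = 1
5^5 mod 12 = 5
5^6 mod 12 = 1


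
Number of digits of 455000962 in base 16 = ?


455000962 in base 16 = 1B1EC382
Number of digits = 8

8 digits (base 16)


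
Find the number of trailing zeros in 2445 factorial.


floor(2445/5) = 489
floor(2445/25) = 97
floor(2445/125) = 19
floor(2445/625) = 3
Total = 608

608 trailing zeros


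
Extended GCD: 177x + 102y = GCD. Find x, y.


Tabular extended Euclidean (each row: r = 177*s + 102*t):
r=177, s=1, t=0
r=102, s=0, t=1
q=1: r=75, s=1, t=-1   [177*(1) + 102*(-1) = 75]
q=1: r=27, s=-1, t=2   [177*(-1) + 102*(2) = 27]
q=2: r=21, s=3, t=-5   [177*(3) + 102*(-5) = 21]
q=1: r=6, s=-4, t=7   [177*(-4) + 102*(7) = 6]
q=3: r=3, s=15, t=-26   [177*(15) + 102*(-26) = 3]
q=2: r=0, s=-34, t=59   [177*(-34) + 102*(59) = 0]
GCD = 3; from the row with r=3: x=15, y=-26
Check: 177*(15) + 102*(-26) = 2655 - 2652 = 3

GCD = 3, x = 15, y = -26


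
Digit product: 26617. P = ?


2 × 6 × 6 × 1 × 7 = 504


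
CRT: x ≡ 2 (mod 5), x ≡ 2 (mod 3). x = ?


M = 5*3 = 15
M1 = M/5 = 3, M2 = M/3 = 5
M1^(-1) mod 5 = 2, M2^(-1) mod 3 = 2
x = 2*3*2 + 2*5*2 = 32
32 mod 15 = 2
Check: 2 mod 5 = 2 ✓, 2 mod 3 = 2 ✓

x ≡ 2 (mod 15)


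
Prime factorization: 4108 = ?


4108 / 2 = 2054
2054 / 2 = 1027
1027 / 13 = 79
79 / 79 = 1
4108 = 2^2 × 13 × 79


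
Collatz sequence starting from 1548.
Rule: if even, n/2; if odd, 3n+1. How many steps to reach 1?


1548 → 774 → 387 → 1162 → 581 → 1744 → 872 → 436 → 218 → 109 → 328 → 164 → 82 → 41 → 124 → 62 → 31 → 94 → 47 → 142 → 71 → 214 → 107 → 322 → 161 → 484 → 242 → 121 → 364 → 182 → 91 → 274 → 137 → 412 → 206 → 103 → 310 → 155 → 466 → 233 → 700 → 350 → 175 → 526 → 263 → 790 → 395 → 1186 → 593 → 1780 → 890 → 445 → 1336 → 668 → 334 → 167 → 502 → 251 → 754 → 377 → 1132 → 566 → 283 → 850 → 425 → 1276 → 638 → 319 → 958 → 479 → 1438 → 719 → 2158 → 1079 → 3238 → 1619 → 4858 → 2429 → 7288 → 3644 → 1822 → 911 → 2734 → 1367 → 4102 → 2051 → 6154 → 3077 → 9232 → 4616 → 2308 → 1154 → 577 → 1732 → 866 → 433 → 1300 → 650 → 325 → 976 → 488 → 244 → 122 → 61 → 184 → 92 → 46 → 23 → 70 → 35 → 106 → 53 → 160 → 80 → 40 → 20 → 10 → 5 → 16 → 8 → 4 → 2 → 1
Total steps = 122

122 steps


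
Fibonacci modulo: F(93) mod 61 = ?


F(k) mod 61 for k=1..93:
1, 1, 2, 3, 5, 8, 13, 21, 34, 55, 28, 22, 50, 11, 0, 11, 11, 22, 33, 55, 27, 21, 48, 8, 56, 3, 59, 1, 60, 0, 60, 60, 59, 58, 56, 53, 48, 40, 27, 6, 33, 39, 11, 50, 0, 50, 50, 39, 28, 6, 34, 40, 13, 53, 5, 58, 2, 60, 1, 0, 1, 1, 2, 3, 5, 8, 13, 21, 34, 55, 28, 22, 50, 11, 0, 11, 11, 22, 33, 55, 27, 21, 48, 8, 56, 3, 59, 1, 60, 0, 60, 60, 59
F(93) mod 61 = 59


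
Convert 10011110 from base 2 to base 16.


10011110 (base 2) = 158 (decimal)
158 (decimal) = 9E (base 16)


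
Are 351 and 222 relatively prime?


Euclidean algorithm:
351 = 1 * 222 + 129
222 = 1 * 129 + 93
129 = 1 * 93 + 36
93 = 2 * 36 + 21
36 = 1 * 21 + 15
21 = 1 * 15 + 6
15 = 2 * 6 + 3
6 = 2 * 3 + 0
GCD(351, 222) = 3

No, not coprime (GCD = 3)


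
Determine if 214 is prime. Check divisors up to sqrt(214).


214 / 2 = 107 (exact division)
214 is NOT prime.

No, 214 is not prime


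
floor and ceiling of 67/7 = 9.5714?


67/7 = 9.5714
floor = 9
ceil = 10

floor = 9, ceil = 10


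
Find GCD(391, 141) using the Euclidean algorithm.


391 = 2 * 141 + 109
141 = 1 * 109 + 32
109 = 3 * 32 + 13
32 = 2 * 13 + 6
13 = 2 * 6 + 1
6 = 6 * 1 + 0
GCD = 1


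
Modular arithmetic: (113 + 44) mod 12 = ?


113 + 44 = 157
157 mod 12 = 1


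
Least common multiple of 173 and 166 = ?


GCD(173, 166) = 1
LCM = 173*166/1 = 28718/1 = 28718

LCM = 28718


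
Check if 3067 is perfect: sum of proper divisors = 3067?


Proper divisors of 3067: 1
Sum = 1 = 1

No, 3067 is not perfect (1 ≠ 3067)


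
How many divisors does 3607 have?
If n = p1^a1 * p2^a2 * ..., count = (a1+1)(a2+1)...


3607 = 3607^1
d(3607) = (1+1) = 2

2 divisors


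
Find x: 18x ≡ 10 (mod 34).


GCD(18, 34) = 2 divides 10
Divide: 9x ≡ 5 (mod 17)
x ≡ 10 (mod 17)


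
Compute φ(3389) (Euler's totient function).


3389 = 3389
Prime factors: 3389
φ(3389) = 3389 × (1-1/3389)
= 3389 × 3388/3389 = 3388

φ(3389) = 3388


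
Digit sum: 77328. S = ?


7 + 7 + 3 + 2 + 8 = 27


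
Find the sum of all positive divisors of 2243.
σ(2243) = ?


Divisors of 2243: 1, 2243
Sum = 1 + 2243 = 2244

σ(2243) = 2244


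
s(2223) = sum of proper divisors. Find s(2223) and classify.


Proper divisors: 1, 3, 9, 13, 19, 39, 57, 117, 171, 247, 741
Sum = 1 + 3 + 9 + 13 + 19 + 39 + 57 + 117 + 171 + 247 + 741 = 1417
1417 < 2223 → deficient

s(2223) = 1417 (deficient)


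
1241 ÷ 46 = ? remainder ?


1241 = 46 * 26 + 45
Check: 1196 + 45 = 1241

q = 26, r = 45


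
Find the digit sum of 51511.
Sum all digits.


5 + 1 + 5 + 1 + 1 = 13


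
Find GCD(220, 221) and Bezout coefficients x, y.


Tabular extended Euclidean (each row: r = 220*s + 221*t):
r=220, s=1, t=0
r=221, s=0, t=1
q=0: r=220, s=1, t=0   [220*(1) + 221*(0) = 220]
q=1: r=1, s=-1, t=1   [220*(-1) + 221*(1) = 1]
q=220: r=0, s=221, t=-220   [220*(221) + 221*(-220) = 0]
GCD = 1; from the row with r=1: x=-1, y=1
Check: 220*(-1) + 221*(1) = -220 + 221 = 1

GCD = 1, x = -1, y = 1


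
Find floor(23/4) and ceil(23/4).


23/4 = 5.7500
floor = 5
ceil = 6

floor = 5, ceil = 6


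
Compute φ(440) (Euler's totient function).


440 = 2^3 × 5 × 11
Prime factors: 2, 5, 11
φ(440) = 440 × (1-1/2) × (1-1/5) × (1-1/11)
= 440 × 1/2 × 4/5 × 10/11 = 160

φ(440) = 160


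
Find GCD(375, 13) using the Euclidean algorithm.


375 = 28 * 13 + 11
13 = 1 * 11 + 2
11 = 5 * 2 + 1
2 = 2 * 1 + 0
GCD = 1


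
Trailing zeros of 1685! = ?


floor(1685/5) = 337
floor(1685/25) = 67
floor(1685/125) = 13
floor(1685/625) = 2
Total = 419

419 trailing zeros


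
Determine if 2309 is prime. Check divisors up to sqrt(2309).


Check divisors up to sqrt(2309) = 48.0521
No divisors found.
2309 is prime.

Yes, 2309 is prime


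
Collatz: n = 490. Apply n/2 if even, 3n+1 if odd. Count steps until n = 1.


490 → 245 → 736 → 368 → 184 → 92 → 46 → 23 → 70 → 35 → 106 → 53 → 160 → 80 → 40 → 20 → 10 → 5 → 16 → 8 → 4 → 2 → 1
Total steps = 22

22 steps


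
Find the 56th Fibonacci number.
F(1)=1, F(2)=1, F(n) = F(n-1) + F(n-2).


Sequence: 1, 1, 2, 3, 5, 8, 13, 21, 34, 55, 89, 144, 233, 377, 610, 987, 1597, 2584, 4181, 6765, 10946, 17711, 28657, 46368, 75025, 121393, 196418, 317811, 514229, 832040, 1346269, 2178309, 3524578, 5702887, 9227465, 14930352, 24157817, 39088169, 63245986, 102334155, 165580141, 267914296, 433494437, 701408733, 1134903170, 1836311903, 2971215073, 4807526976, 7778742049, 12586269025, 20365011074, 32951280099, 53316291173, 86267571272, 139583862445, 225851433717
F(56) = 225851433717


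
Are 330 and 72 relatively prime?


Euclidean algorithm:
330 = 4 * 72 + 42
72 = 1 * 42 + 30
42 = 1 * 30 + 12
30 = 2 * 12 + 6
12 = 2 * 6 + 0
GCD(330, 72) = 6

No, not coprime (GCD = 6)


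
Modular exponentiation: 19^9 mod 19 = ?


19^1 mod 19 = 0
19^2 mod 19 = 0
19^3 mod 19 = 0
19^4 mod 19 = 0
19^5 mod 19 = 0
19^6 mod 19 = 0
19^7 mod 19 = 0
19^8 mod 19 = 0
19^9 mod 19 = 0


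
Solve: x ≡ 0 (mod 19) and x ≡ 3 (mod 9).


M = 19*9 = 171
M1 = M/19 = 9, M2 = M/9 = 19
M1^(-1) mod 19 = 17, M2^(-1) mod 9 = 1
x = 0*9*17 + 3*19*1 = 57
57 mod 171 = 57
Check: 57 mod 19 = 0 ✓, 57 mod 9 = 3 ✓

x ≡ 57 (mod 171)


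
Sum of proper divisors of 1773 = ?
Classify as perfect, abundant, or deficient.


Proper divisors: 1, 3, 9, 197, 591
Sum = 1 + 3 + 9 + 197 + 591 = 801
801 < 1773 → deficient

s(1773) = 801 (deficient)


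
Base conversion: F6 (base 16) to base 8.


F6 (base 16) = 246 (decimal)
246 (decimal) = 366 (base 8)


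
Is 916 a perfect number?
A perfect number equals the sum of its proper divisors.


Proper divisors of 916: 1, 2, 4, 229, 458
Sum = 1 + 2 + 4 + 229 + 458 = 694

No, 916 is not perfect (694 ≠ 916)


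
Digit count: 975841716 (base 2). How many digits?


975841716 in base 2 = 111010001010100010100110110100
Number of digits = 30

30 digits (base 2)


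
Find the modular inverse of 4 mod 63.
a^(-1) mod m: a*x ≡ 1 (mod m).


Use the extended Euclidean algorithm on (63, 4); each row r = 63*s + 4*t:
r=63, s=1, t=0
r=4, s=0, t=1
q=15: r=3, s=1, t=-15   [63*(1) + 4*(-15) = 3]
q=1: r=1, s=-1, t=16   [63*(-1) + 4*(16) = 1]
q=3: r=0, s=4, t=-63   [63*(4) + 4*(-63) = 0]
GCD = 1 with t = 16, so 4*(16) ≡ 1 (mod 63)
Inverse = 16 mod 63 = 16
Check: 4 * 16 = 64 ≡ 1 (mod 63)

4^(-1) ≡ 16 (mod 63)


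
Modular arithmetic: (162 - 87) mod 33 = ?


162 - 87 = 75
75 mod 33 = 9


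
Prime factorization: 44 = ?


44 / 2 = 22
22 / 2 = 11
11 / 11 = 1
44 = 2^2 × 11


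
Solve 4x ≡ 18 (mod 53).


GCD(4, 53) = 1, unique solution
a^(-1) mod 53 = 40
x = 40 * 18 mod 53 = 31

x ≡ 31 (mod 53)


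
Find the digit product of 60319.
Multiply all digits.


6 × 0 × 3 × 1 × 9 = 0


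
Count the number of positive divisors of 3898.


3898 = 2^1 × 1949^1
d(3898) = (1+1) × (1+1) = 4

4 divisors


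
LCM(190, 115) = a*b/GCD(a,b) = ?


GCD(190, 115) = 5
LCM = 190*115/5 = 21850/5 = 4370

LCM = 4370


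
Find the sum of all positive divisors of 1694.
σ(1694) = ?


Divisors of 1694: 1, 2, 7, 11, 14, 22, 77, 121, 154, 242, 847, 1694
Sum = 1 + 2 + 7 + 11 + 14 + 22 + 77 + 121 + 154 + 242 + 847 + 1694 = 3192

σ(1694) = 3192


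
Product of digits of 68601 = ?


6 × 8 × 6 × 0 × 1 = 0


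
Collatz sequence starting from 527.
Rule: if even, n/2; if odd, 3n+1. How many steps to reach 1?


527 → 1582 → 791 → 2374 → 1187 → 3562 → 1781 → 5344 → 2672 → 1336 → 668 → 334 → 167 → 502 → 251 → 754 → 377 → 1132 → 566 → 283 → 850 → 425 → 1276 → 638 → 319 → 958 → 479 → 1438 → 719 → 2158 → 1079 → 3238 → 1619 → 4858 → 2429 → 7288 → 3644 → 1822 → 911 → 2734 → 1367 → 4102 → 2051 → 6154 → 3077 → 9232 → 4616 → 2308 → 1154 → 577 → 1732 → 866 → 433 → 1300 → 650 → 325 → 976 → 488 → 244 → 122 → 61 → 184 → 92 → 46 → 23 → 70 → 35 → 106 → 53 → 160 → 80 → 40 → 20 → 10 → 5 → 16 → 8 → 4 → 2 → 1
Total steps = 79

79 steps
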